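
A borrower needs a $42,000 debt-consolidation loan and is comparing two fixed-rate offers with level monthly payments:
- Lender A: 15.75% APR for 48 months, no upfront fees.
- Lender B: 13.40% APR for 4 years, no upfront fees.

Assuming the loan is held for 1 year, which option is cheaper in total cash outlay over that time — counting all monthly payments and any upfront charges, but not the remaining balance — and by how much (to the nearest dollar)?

Lender A: at 15.75% the monthly rate is 0.0131250, so the payment is 42,000 × 0.0131250 / (1 − 1.0131250^−48) = $1,184.92.
Lender B: monthly rate = 13.4%/12 = 0.0111667; payment = 42,000 × 0.0111667 / (1 − (1+0.0111667)^−48) = $1,135.11.
Over 12 months: Lender A costs 12 × $1,184.92 = $14,219.04; Lender B costs 12 × $1,135.11 = $13,621.32.
Lender B is cheaper by $14,219.04 − $13,621.32 = $597.72.

Lender B by $598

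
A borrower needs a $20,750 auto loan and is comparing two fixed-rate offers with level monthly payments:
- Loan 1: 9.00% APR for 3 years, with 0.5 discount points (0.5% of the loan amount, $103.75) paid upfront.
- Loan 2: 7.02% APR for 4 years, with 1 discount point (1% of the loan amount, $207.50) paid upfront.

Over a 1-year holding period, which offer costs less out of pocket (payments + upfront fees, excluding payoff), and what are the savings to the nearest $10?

Loan 1: at 9.00% the monthly rate is 0.0075000, so the payment is 20,750 × 0.0075000 / (1 − 1.0075000^−36) = $659.84.
Loan 2: at 7.02% the monthly rate is 0.0058500, so the payment is 20,750 × 0.0058500 / (1 − 1.0058500^−48) = $497.08.
Over 12 months: Loan 1 costs 12 × $659.84 + $103.75 = $8,021.83; Loan 2 costs 12 × $497.08 + $207.50 = $6,172.46.
Loan 2 is cheaper by $8,021.83 − $6,172.46 = $1,849.37.

Loan 2 by $1,850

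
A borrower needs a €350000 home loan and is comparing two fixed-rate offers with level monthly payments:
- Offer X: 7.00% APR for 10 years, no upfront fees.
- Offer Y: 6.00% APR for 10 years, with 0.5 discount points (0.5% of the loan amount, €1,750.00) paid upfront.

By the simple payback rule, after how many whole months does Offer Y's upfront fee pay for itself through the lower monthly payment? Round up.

Offer X: at 7.00% the monthly rate is 0.0058333, so the payment is 350,000 × 0.0058333 / (1 − 1.0058333^−120) = €4,063.80.
Offer Y: monthly rate = 6%/12 = 0.0050000; payment = 350,000 × 0.0050000 / (1 − (1+0.0050000)^−120) = €3,885.72.
Monthly savings = €4,063.80 − €3,885.72 = €178.08.
Break-even = €1,750.00 / €178.08 = 9.83 → 10 months.

10 months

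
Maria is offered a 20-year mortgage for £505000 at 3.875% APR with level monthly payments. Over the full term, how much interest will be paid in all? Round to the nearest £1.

£221,490

Monthly rate = 3.875%/12 = 0.0032292; payment = 505,000 × 0.0032292 / (1 − (1+0.0032292)^−240) = £3,027.04.
Total paid = 240 × £3,027.04 = £726,489.60; interest = £726,489.60 − £505,000 = £221,489.60.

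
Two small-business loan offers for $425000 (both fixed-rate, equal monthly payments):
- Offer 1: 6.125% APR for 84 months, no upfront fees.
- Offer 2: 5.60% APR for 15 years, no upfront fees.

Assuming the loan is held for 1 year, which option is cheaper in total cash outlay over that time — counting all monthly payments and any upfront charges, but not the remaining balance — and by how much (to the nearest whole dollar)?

Offer 1: monthly rate = 6.125%/12 = 0.0051042; payment = 425,000 × 0.0051042 / (1 − (1+0.0051042)^−84) = $6,234.14.
Offer 2: monthly rate = 5.6%/12 = 0.0046667; payment = 425,000 × 0.0046667 / (1 − (1+0.0046667)^−180) = $3,495.20.
Over 12 months: Offer 1 costs 12 × $6,234.14 = $74,809.68; Offer 2 costs 12 × $3,495.20 = $41,942.40.
Offer 2 is cheaper by $74,809.68 − $41,942.40 = $32,867.28.

Offer 2 by $32,867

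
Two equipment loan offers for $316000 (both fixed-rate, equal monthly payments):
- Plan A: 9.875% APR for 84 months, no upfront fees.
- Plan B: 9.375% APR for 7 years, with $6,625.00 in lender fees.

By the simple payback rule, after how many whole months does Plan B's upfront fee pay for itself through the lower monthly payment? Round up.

82 months

Plan A: at 9.875% the monthly rate is 0.0082292, so the payment is 316,000 × 0.0082292 / (1 − 1.0082292^−84) = $5,225.59.
Plan B: at 9.375% the monthly rate is 0.0078125, so the payment is 316,000 × 0.0078125 / (1 − 1.0078125^−84) = $5,144.49.
Monthly savings = $5,225.59 − $5,144.49 = $81.10.
Break-even = $6,625.00 / $81.10 = 81.69 → 82 months.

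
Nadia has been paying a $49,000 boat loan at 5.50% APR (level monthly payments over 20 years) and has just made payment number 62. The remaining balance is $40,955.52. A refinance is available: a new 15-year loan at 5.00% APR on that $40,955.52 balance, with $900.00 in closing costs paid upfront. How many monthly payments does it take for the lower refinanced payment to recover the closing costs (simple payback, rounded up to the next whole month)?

Current payment = 49,000 × 5.5%/12 / (1 − (1+0.0045833)^−240) = $337.06.
Refinanced payment = 40,955.52 × 0.0041667 / (1 − (1+0.0041667)^−180) = $323.87.
Monthly savings = $337.06 − $323.87 = $13.19.
Break-even = $900.00 / $13.19 = 68.23 → 69 months.

69 months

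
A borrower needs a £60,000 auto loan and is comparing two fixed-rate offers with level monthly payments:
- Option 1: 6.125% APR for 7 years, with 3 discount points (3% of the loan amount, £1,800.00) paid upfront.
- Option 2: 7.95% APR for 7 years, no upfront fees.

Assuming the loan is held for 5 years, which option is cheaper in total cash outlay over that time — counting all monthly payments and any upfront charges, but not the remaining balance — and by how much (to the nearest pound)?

Option 1 by £1,414

Option 1: monthly rate = 6.125%/12 = 0.0051042; payment = 60,000 × 0.0051042 / (1 − (1+0.0051042)^−84) = £880.11.
Option 2: monthly rate = 7.95%/12 = 0.0066250; payment = 60,000 × 0.0066250 / (1 − (1+0.0066250)^−84) = £933.68.
Over 60 months: Option 1 costs 60 × £880.11 + £1,800.00 = £54,606.60; Option 2 costs 60 × £933.68 = £56,020.80.
Option 1 is cheaper by £56,020.80 − £54,606.60 = £1,414.20.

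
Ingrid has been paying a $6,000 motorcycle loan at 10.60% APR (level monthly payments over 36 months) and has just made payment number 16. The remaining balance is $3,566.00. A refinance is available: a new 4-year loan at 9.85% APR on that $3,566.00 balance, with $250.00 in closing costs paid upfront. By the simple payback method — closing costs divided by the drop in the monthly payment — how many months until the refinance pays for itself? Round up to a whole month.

Current payment = 6,000 × 10.6%/12 / (1 − (1+0.0088333)^−36) = $195.30.
Refinanced payment = 3,566.00 × 0.0082083 / (1 − (1+0.0082083)^−48) = $90.19.
Monthly savings = $195.30 − $90.19 = $105.11.
Break-even = $250.00 / $105.11 = 2.38 → 3 months.

3 months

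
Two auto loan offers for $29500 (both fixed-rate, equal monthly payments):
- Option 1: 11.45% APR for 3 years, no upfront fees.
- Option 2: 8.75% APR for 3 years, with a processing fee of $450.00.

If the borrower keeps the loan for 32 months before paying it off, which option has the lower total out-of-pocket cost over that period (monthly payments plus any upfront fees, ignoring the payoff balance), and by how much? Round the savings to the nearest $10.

Option 2 by $750

Option 1: monthly rate = 11.45%/12 = 0.0095417; payment = 29,500 × 0.0095417 / (1 − (1+0.0095417)^−36) = $972.09.
Option 2: at 8.75% the monthly rate is 0.0072917, so the payment is 29,500 × 0.0072917 / (1 − 1.0072917^−36) = $934.66.
Over 32 months: Option 1 costs 32 × $972.09 = $31,106.88; Option 2 costs 32 × $934.66 + $450.00 = $30,359.12.
Option 2 is cheaper by $31,106.88 − $30,359.12 = $747.76.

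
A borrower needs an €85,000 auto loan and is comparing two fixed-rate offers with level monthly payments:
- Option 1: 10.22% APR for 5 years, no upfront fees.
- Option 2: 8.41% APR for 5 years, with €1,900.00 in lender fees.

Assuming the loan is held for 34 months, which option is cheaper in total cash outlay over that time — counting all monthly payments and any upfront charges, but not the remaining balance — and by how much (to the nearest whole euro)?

Option 1: at 10.22% the monthly rate is 0.0085167, so the payment is 85,000 × 0.0085167 / (1 − 1.0085167^−60) = €1,815.21.
Option 2: monthly rate = 8.41%/12 = 0.0070083; payment = 85,000 × 0.0070083 / (1 − (1+0.0070083)^−60) = €1,740.22.
Over 34 months: Option 1 costs 34 × €1,815.21 = €61,717.14; Option 2 costs 34 × €1,740.22 + €1,900.00 = €61,067.48.
Option 2 is cheaper by €61,717.14 − €61,067.48 = €649.66.

Option 2 by €650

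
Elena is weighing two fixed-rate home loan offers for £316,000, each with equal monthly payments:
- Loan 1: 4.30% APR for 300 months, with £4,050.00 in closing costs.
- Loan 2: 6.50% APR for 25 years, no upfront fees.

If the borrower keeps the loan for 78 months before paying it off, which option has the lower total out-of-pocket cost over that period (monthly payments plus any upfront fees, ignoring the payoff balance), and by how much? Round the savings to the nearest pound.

Loan 1 by £28,156

Loan 1: at 4.30% the monthly rate is 0.0035833, so the payment is 316,000 × 0.0035833 / (1 − 1.0035833^−300) = £1,720.75.
Loan 2: at 6.50% the monthly rate is 0.0054167, so the payment is 316,000 × 0.0054167 / (1 − 1.0054167^−300) = £2,133.65.
Over 78 months: Loan 1 costs 78 × £1,720.75 + £4,050.00 = £138,268.50; Loan 2 costs 78 × £2,133.65 = £166,424.70.
Loan 1 is cheaper by £166,424.70 − £138,268.50 = £28,156.20.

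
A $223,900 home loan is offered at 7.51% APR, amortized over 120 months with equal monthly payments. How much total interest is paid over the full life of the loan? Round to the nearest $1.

$95,168

At 7.51% the monthly rate is 0.0062583, so the payment is 223,900 × 0.0062583 / (1 − 1.0062583^−120) = $2,658.90.
Total paid = 120 × $2,658.90 = $319,068.00; interest = $319,068.00 − $223,900 = $95,168.00.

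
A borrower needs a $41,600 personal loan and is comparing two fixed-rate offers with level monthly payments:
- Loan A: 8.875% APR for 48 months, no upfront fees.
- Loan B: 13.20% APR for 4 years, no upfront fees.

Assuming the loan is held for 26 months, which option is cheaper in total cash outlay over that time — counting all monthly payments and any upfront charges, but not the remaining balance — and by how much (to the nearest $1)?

Loan A: monthly rate = 8.875%/12 = 0.0073958; payment = 41,600 × 0.0073958 / (1 − (1+0.0073958)^−48) = $1,032.75.
Loan B: at 13.20% the monthly rate is 0.0110000, so the payment is 41,600 × 0.0110000 / (1 − 1.0110000^−48) = $1,120.16.
Over 26 months: Loan A costs 26 × $1,032.75 = $26,851.50; Loan B costs 26 × $1,120.16 = $29,124.16.
Loan A is cheaper by $29,124.16 − $26,851.50 = $2,272.66.

Loan A by $2,273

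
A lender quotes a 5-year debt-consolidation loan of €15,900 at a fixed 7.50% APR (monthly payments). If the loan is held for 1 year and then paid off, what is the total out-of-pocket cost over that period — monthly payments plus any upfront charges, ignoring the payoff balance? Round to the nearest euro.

Monthly rate = 7.5%/12 = 0.0062500; payment = 15,900 × 0.0062500 / (1 − (1+0.0062500)^−60) = €318.60.
Total outlay = 12 × €318.60 = €3,823.20.

€3,823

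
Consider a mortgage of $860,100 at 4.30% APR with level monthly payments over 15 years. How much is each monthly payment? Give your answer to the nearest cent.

At 4.30% the monthly rate is 0.0035833, so the payment is 860,100 × 0.0035833 / (1 − 1.0035833^−180) = $6,492.13.

$6,492.13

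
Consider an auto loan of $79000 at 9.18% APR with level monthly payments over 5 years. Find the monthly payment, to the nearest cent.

At 9.18% the monthly rate is 0.0076500, so the payment is 79,000 × 0.0076500 / (1 − 1.0076500^−60) = $1,646.82.

$1,646.82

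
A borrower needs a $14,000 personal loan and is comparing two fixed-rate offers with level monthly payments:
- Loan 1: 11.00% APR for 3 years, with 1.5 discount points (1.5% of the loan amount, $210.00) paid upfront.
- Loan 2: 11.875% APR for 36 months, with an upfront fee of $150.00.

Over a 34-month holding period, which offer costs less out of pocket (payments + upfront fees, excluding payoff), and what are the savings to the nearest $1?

Loan 1: monthly rate = 11%/12 = 0.0091667; payment = 14,000 × 0.0091667 / (1 − (1+0.0091667)^−36) = $458.34.
Loan 2: at 11.875% the monthly rate is 0.0098958, so the payment is 14,000 × 0.0098958 / (1 − 1.0098958^−36) = $464.16.
Over 34 months: Loan 1 costs 34 × $458.34 + $210.00 = $15,793.56; Loan 2 costs 34 × $464.16 + $150.00 = $15,931.44.
Loan 1 is cheaper by $15,931.44 − $15,793.56 = $137.88.

Loan 1 by $138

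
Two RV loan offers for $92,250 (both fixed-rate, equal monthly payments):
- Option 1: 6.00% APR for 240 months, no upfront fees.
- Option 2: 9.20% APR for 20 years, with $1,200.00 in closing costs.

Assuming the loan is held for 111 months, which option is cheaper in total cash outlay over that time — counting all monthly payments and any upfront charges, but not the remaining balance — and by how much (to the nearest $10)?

Option 1: monthly rate = 6%/12 = 0.0050000; payment = 92,250 × 0.0050000 / (1 − (1+0.0050000)^−240) = $660.91.
Option 2: monthly rate = 9.2%/12 = 0.0076667; payment = 92,250 × 0.0076667 / (1 − (1+0.0076667)^−240) = $841.90.
Over 111 months: Option 1 costs 111 × $660.91 = $73,361.01; Option 2 costs 111 × $841.90 + $1,200.00 = $94,650.90.
Option 1 is cheaper by $94,650.90 − $73,361.01 = $21,289.89.

Option 1 by $21,290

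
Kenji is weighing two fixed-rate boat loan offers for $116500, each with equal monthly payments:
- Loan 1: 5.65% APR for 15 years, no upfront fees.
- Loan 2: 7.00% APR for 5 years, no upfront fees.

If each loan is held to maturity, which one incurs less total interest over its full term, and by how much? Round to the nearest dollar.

Loan 1: at 5.65% the monthly rate is 0.0047083, so the payment is 116,500 × 0.0047083 / (1 − 1.0047083^−180) = $961.20.
Total interest on Loan 1 = 180 × $961.20 − $116,500 = $56,516.00.
Loan 2: monthly rate = 7%/12 = 0.0058333; payment = 116,500 × 0.0058333 / (1 − (1+0.0058333)^−60) = $2,306.84.
Total interest on Loan 2 = 60 × $2,306.84 − $116,500 = $21,910.40.
Loan 2 is lower by $34,605.60.

Loan 2 by $34,606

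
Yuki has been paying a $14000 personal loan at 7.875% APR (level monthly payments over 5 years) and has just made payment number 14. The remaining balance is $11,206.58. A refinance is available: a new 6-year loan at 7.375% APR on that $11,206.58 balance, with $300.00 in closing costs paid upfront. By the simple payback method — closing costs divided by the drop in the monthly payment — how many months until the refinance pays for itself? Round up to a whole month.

4 months

Current payment = 14,000 × 7.875%/12 / (1 − (1+0.0065625)^−60) = $283.03.
Refinanced payment = 11,206.58 × 0.0061458 / (1 − (1+0.0061458)^−72) = $193.09.
Monthly savings = $283.03 − $193.09 = $89.94.
Break-even = $300.00 / $89.94 = 3.34 → 4 months.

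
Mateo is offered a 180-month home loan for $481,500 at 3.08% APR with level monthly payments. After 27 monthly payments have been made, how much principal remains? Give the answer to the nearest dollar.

With monthly rate i = 3.08%/12 = 0.0025667, the balance after k of n payments is P · [(1+i)^n − (1+i)^k] / [(1+i)^n − 1].
(1+0.0025667)^180 = 1.58630611 and (1+0.0025667)^27 = 1.07166254, so the balance is 481,500 × (1.58630611 − 1.07166254) / (1.58630611 − 1) = $422,647.62.

$422,648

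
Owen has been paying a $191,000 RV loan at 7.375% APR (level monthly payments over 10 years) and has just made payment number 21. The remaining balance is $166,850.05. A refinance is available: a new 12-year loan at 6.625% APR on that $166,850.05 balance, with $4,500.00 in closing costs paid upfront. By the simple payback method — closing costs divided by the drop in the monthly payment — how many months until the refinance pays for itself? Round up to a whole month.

Current payment = 191,000 × 7.375%/12 / (1 − (1+0.0061458)^−120) = $2,254.76.
Refinanced payment = 166,850.05 × 0.0055208 / (1 − (1+0.0055208)^−144) = $1,682.68.
Monthly savings = $2,254.76 − $1,682.68 = $572.08.
Break-even = $4,500.00 / $572.08 = 7.87 → 8 months.

8 months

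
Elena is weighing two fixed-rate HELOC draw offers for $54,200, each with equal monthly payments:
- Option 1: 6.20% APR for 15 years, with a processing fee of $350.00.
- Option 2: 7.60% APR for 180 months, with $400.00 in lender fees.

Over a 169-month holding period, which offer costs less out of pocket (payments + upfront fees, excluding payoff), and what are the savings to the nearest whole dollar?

Option 1: monthly rate = 6.2%/12 = 0.0051667; payment = 54,200 × 0.0051667 / (1 − (1+0.0051667)^−180) = $463.25.
Option 2: monthly rate = 7.6%/12 = 0.0063333; payment = 54,200 × 0.0063333 / (1 − (1+0.0063333)^−180) = $505.53.
Over 169 months: Option 1 costs 169 × $463.25 + $350.00 = $78,639.25; Option 2 costs 169 × $505.53 + $400.00 = $85,834.57.
Option 1 is cheaper by $85,834.57 − $78,639.25 = $7,195.32.

Option 1 by $7,195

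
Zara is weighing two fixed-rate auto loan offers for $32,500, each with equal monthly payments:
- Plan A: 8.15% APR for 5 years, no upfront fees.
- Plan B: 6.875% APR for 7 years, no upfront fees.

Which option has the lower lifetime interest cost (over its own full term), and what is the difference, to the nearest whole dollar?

Plan A: at 8.15% the monthly rate is 0.0067917, so the payment is 32,500 × 0.0067917 / (1 − 1.0067917^−60) = $661.32.
Total interest on Plan A = 60 × $661.32 − $32,500 = $7,179.20.
Plan B: at 6.875% the monthly rate is 0.0057292, so the payment is 32,500 × 0.0057292 / (1 − 1.0057292^−84) = $488.53.
Total interest on Plan B = 84 × $488.53 − $32,500 = $8,536.52.
Plan A is lower by $1,357.32.

Plan A by $1,357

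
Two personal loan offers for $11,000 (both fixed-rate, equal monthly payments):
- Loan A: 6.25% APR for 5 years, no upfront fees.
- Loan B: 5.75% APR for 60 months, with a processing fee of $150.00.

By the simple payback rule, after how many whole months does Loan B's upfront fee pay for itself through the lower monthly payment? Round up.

59 months

Loan A: at 6.25% the monthly rate is 0.0052083, so the payment is 11,000 × 0.0052083 / (1 − 1.0052083^−60) = $213.94.
Loan B: monthly rate = 5.75%/12 = 0.0047917; payment = 11,000 × 0.0047917 / (1 − (1+0.0047917)^−60) = $211.38.
Monthly savings = $213.94 − $211.38 = $2.56.
Break-even = $150.00 / $2.56 = 58.59 → 59 months.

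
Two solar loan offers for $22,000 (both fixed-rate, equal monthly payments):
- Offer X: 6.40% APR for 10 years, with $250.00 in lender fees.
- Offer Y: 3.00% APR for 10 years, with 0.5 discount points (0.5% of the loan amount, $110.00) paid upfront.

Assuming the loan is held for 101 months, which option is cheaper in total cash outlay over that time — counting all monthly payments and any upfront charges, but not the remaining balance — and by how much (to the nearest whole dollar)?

Offer Y by $3,802

Offer X: monthly rate = 6.4%/12 = 0.0053333; payment = 22,000 × 0.0053333 / (1 − (1+0.0053333)^−120) = $248.69.
Offer Y: monthly rate = 3%/12 = 0.0025000; payment = 22,000 × 0.0025000 / (1 − (1+0.0025000)^−120) = $212.43.
Over 101 months: Offer X costs 101 × $248.69 + $250.00 = $25,367.69; Offer Y costs 101 × $212.43 + $110.00 = $21,565.43.
Offer Y is cheaper by $25,367.69 − $21,565.43 = $3,802.26.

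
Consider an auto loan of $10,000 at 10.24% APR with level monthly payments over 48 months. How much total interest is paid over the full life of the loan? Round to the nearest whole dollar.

$2,229

Monthly rate = 10.24%/12 = 0.0085333; payment = 10,000 × 0.0085333 / (1 − (1+0.0085333)^−48) = $254.78.
Total paid = 48 × $254.78 = $12,229.44; interest = $12,229.44 − $10,000 = $2,229.44.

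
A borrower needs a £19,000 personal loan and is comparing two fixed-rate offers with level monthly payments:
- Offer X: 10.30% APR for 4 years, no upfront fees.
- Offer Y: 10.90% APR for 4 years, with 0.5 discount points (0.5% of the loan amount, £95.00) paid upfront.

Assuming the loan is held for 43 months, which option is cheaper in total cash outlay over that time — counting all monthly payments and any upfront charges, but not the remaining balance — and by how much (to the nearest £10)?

Offer X by £330

Offer X: at 10.30% the monthly rate is 0.0085833, so the payment is 19,000 × 0.0085833 / (1 − 1.0085833^−48) = £484.63.
Offer Y: at 10.90% the monthly rate is 0.0090833, so the payment is 19,000 × 0.0090833 / (1 − 1.0090833^−48) = £490.14.
Over 43 months: Offer X costs 43 × £484.63 = £20,839.09; Offer Y costs 43 × £490.14 + £95.00 = £21,171.02.
Offer X is cheaper by £21,171.02 − £20,839.09 = £331.93.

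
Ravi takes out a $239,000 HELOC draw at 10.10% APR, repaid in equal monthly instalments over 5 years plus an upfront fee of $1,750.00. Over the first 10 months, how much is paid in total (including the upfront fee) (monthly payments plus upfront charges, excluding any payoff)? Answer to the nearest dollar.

$52,648

Monthly rate = 10.1%/12 = 0.0084167; payment = 239,000 × 0.0084167 / (1 − (1+0.0084167)^−60) = $5,089.81.
Total outlay = 10 × $5,089.81 + $1,750.00 = $52,648.10.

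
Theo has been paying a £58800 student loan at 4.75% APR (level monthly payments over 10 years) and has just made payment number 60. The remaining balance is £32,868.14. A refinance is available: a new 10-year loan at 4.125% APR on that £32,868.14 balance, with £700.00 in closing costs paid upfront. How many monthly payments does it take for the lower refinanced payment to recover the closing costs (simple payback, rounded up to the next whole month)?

Current payment = 58,800 × 4.75%/12 / (1 − (1+0.0039583)^−120) = £616.50.
Refinanced payment = 32,868.14 × 0.0034375 / (1 − (1+0.0034375)^−120) = £334.73.
Monthly savings = £616.50 − £334.73 = £281.77.
Break-even = £700.00 / £281.77 = 2.48 → 3 months.

3 months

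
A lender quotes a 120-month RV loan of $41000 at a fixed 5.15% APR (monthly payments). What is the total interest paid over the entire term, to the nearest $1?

$11,546

Monthly rate = 5.15%/12 = 0.0042917; payment = 41,000 × 0.0042917 / (1 − (1+0.0042917)^−120) = $437.88.
Total paid = 120 × $437.88 = $52,545.60; interest = $52,545.60 − $41,000 = $11,545.60.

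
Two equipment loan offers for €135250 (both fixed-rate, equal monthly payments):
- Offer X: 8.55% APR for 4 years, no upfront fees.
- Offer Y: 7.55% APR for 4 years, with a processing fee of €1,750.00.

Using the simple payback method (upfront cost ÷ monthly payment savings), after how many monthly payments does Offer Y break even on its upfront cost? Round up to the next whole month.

28 months

Offer X: at 8.55% the monthly rate is 0.0071250, so the payment is 135,250 × 0.0071250 / (1 − 1.0071250^−48) = €3,336.88.
Offer Y: at 7.55% the monthly rate is 0.0062917, so the payment is 135,250 × 0.0062917 / (1 − 1.0062917^−48) = €3,273.35.
Monthly savings = €3,336.88 − €3,273.35 = €63.53.
Break-even = €1,750.00 / €63.53 = 27.55 → 28 months.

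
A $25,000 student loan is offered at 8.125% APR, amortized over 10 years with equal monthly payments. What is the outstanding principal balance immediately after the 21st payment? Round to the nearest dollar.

$21,949

With monthly rate i = 8.125%/12 = 0.0067708, the balance after k of n payments is P · [(1+i)^n − (1+i)^k] / [(1+i)^n − 1].
(1+0.0067708)^120 = 2.24737238 and (1+0.0067708)^21 = 1.15224049, so the balance is 25,000 × (2.24737238 − 1.15224049) / (2.24737238 − 1) = $21,948.78.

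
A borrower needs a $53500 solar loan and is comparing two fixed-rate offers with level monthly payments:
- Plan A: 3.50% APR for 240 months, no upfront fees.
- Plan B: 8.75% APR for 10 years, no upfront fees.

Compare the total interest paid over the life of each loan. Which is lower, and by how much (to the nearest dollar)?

Plan A by $5,993

Plan A: at 3.50% the monthly rate is 0.0029167, so the payment is 53,500 × 0.0029167 / (1 − 1.0029167^−240) = $310.28.
Total interest on Plan A = 240 × $310.28 − $53,500 = $20,967.20.
Plan B: monthly rate = 8.75%/12 = 0.0072917; payment = 53,500 × 0.0072917 / (1 − (1+0.0072917)^−120) = $670.50.
Total interest on Plan B = 120 × $670.50 − $53,500 = $26,960.00.
Plan A is lower by $5,992.80.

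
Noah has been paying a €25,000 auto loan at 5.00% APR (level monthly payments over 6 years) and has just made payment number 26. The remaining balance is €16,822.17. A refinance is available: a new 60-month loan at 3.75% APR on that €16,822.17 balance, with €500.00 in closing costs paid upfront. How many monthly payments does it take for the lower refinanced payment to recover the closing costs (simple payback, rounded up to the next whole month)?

6 months

Current payment = 25,000 × 5%/12 / (1 − (1+0.0041667)^−72) = €402.62.
Refinanced payment = 16,822.17 × 0.0031250 / (1 − (1+0.0031250)^−60) = €307.91.
Monthly savings = €402.62 − €307.91 = €94.71.
Break-even = €500.00 / €94.71 = 5.28 → 6 months.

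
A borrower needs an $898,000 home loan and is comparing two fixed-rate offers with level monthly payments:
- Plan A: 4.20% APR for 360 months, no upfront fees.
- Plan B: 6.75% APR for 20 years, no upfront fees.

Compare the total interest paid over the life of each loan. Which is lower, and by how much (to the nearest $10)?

Plan A: at 4.20% the monthly rate is 0.0035000, so the payment is 898,000 × 0.0035000 / (1 − 1.0035000^−360) = $4,391.37.
Total interest on Plan A = 360 × $4,391.37 − $898,000 = $682,893.20.
Plan B: monthly rate = 6.75%/12 = 0.0056250; payment = 898,000 × 0.0056250 / (1 − (1+0.0056250)^−240) = $6,828.07.
Total interest on Plan B = 240 × $6,828.07 − $898,000 = $740,736.80.
Plan A is lower by $57,843.60.

Plan A by $57,840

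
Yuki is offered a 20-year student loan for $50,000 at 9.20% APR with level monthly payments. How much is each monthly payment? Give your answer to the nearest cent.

$456.31

Monthly rate = 9.2%/12 = 0.0076667; payment = 50,000 × 0.0076667 / (1 − (1+0.0076667)^−240) = $456.31.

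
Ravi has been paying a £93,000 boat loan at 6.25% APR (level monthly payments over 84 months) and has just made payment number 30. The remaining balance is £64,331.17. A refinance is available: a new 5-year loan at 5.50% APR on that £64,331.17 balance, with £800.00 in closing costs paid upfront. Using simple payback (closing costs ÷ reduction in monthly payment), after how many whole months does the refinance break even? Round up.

6 months

Current payment = 93,000 × 6.25%/12 / (1 − (1+0.0052083)^−84) = £1,369.77.
Refinanced payment = 64,331.17 × 0.0045833 / (1 − (1+0.0045833)^−60) = £1,228.80.
Monthly savings = £1,369.77 − £1,228.80 = £140.97.
Break-even = £800.00 / £140.97 = 5.67 → 6 months.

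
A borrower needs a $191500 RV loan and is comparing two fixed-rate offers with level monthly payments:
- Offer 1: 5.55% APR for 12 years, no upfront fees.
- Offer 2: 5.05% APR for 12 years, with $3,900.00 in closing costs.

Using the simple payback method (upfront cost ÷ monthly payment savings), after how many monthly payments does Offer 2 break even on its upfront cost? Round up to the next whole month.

81 months

Offer 1: at 5.55% the monthly rate is 0.0046250, so the payment is 191,500 × 0.0046250 / (1 − 1.0046250^−144) = $1,824.46.
Offer 2: at 5.05% the monthly rate is 0.0042083, so the payment is 191,500 × 0.0042083 / (1 − 1.0042083^−144) = $1,775.97.
Monthly savings = $1,824.46 − $1,775.97 = $48.49.
Break-even = $3,900.00 / $48.49 = 80.43 → 81 months.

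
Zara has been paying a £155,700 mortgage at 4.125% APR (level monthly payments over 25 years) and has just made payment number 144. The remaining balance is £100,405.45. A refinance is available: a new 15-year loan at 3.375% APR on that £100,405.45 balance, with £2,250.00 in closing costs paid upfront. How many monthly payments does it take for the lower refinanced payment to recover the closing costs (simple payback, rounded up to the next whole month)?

19 months

Current payment = 155,700 × 4.125%/12 / (1 − (1+0.0034375)^−300) = £832.63.
Refinanced payment = 100,405.45 × 0.0028125 / (1 − (1+0.0028125)^−180) = £711.63.
Monthly savings = £832.63 − £711.63 = £121.00.
Break-even = £2,250.00 / £121.00 = 18.60 → 19 months.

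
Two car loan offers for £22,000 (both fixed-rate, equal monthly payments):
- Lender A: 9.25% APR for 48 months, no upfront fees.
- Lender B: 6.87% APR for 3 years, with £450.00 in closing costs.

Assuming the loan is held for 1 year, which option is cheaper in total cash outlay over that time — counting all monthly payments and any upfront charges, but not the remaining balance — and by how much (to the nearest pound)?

Lender A by £1,985

Lender A: monthly rate = 9.25%/12 = 0.0077083; payment = 22,000 × 0.0077083 / (1 − (1+0.0077083)^−48) = £550.09.
Lender B: monthly rate = 6.87%/12 = 0.0057250; payment = 22,000 × 0.0057250 / (1 − (1+0.0057250)^−36) = £677.99.
Over 12 months: Lender A costs 12 × £550.09 = £6,601.08; Lender B costs 12 × £677.99 + £450.00 = £8,585.88.
Lender A is cheaper by £8,585.88 − £6,601.08 = £1,984.80.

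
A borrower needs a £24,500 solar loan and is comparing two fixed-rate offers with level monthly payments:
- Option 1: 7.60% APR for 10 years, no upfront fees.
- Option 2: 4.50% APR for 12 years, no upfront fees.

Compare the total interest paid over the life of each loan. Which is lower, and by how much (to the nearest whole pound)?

Option 1: at 7.60% the monthly rate is 0.0063333, so the payment is 24,500 × 0.0063333 / (1 − 1.0063333^−120) = £292.10.
Total interest on Option 1 = 120 × £292.10 − £24,500 = £10,552.00.
Option 2: at 4.50% the monthly rate is 0.0037500, so the payment is 24,500 × 0.0037500 / (1 − 1.0037500^−144) = £220.50.
Total interest on Option 2 = 144 × £220.50 − £24,500 = £7,252.00.
Option 2 is lower by £3,300.00.

Option 2 by £3,300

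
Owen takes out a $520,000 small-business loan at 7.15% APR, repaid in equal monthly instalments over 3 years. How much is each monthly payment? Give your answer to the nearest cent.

$16,091.78

Monthly rate = 7.15%/12 = 0.0059583; payment = 520,000 × 0.0059583 / (1 − (1+0.0059583)^−36) = $16,091.78.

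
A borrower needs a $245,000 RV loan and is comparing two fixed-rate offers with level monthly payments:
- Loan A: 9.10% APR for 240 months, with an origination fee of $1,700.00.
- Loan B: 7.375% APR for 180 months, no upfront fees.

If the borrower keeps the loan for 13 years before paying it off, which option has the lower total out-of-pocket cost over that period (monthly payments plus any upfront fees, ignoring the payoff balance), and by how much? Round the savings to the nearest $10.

Loan A: monthly rate = 9.1%/12 = 0.0075833; payment = 245,000 × 0.0075833 / (1 − (1+0.0075833)^−240) = $2,220.11.
Loan B: monthly rate = 7.375%/12 = 0.0061458; payment = 245,000 × 0.0061458 / (1 − (1+0.0061458)^−180) = $2,253.81.
Over 156 months: Loan A costs 156 × $2,220.11 + $1,700.00 = $348,037.16; Loan B costs 156 × $2,253.81 = $351,594.36.
Loan A is cheaper by $351,594.36 − $348,037.16 = $3,557.20.

Loan A by $3,560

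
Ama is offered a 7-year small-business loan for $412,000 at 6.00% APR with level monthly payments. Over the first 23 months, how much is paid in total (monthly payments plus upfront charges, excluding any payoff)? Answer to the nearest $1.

Monthly rate = 6%/12 = 0.0050000; payment = 412,000 × 0.0050000 / (1 − (1+0.0050000)^−84) = $6,018.72.
Total outlay = 23 × $6,018.72 = $138,430.56.

$138,431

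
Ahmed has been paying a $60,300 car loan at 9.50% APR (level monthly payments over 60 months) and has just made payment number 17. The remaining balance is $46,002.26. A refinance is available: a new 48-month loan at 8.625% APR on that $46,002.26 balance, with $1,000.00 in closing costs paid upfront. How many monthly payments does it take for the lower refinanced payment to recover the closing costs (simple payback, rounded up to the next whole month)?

Current payment = 60,300 × 9.5%/12 / (1 − (1+0.0079167)^−60) = $1,266.41.
Refinanced payment = 46,002.26 × 0.0071875 / (1 − (1+0.0071875)^−48) = $1,136.59.
Monthly savings = $1,266.41 − $1,136.59 = $129.82.
Break-even = $1,000.00 / $129.82 = 7.70 → 8 months.

8 months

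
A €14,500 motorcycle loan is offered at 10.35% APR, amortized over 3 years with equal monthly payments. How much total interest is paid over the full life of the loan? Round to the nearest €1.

At 10.35% the monthly rate is 0.0086250, so the payment is 14,500 × 0.0086250 / (1 − 1.0086250^−36) = €470.26.
Total paid = 36 × €470.26 = €16,929.36; interest = €16,929.36 − €14,500 = €2,429.36.

€2,429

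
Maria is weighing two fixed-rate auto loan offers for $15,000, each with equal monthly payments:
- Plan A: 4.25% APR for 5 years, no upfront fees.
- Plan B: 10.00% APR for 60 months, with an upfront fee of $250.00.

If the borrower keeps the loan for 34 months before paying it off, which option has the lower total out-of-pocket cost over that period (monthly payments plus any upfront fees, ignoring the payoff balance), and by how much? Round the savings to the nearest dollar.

Plan A by $1,636

Plan A: at 4.25% the monthly rate is 0.0035417, so the payment is 15,000 × 0.0035417 / (1 − 1.0035417^−60) = $277.94.
Plan B: at 10.00% the monthly rate is 0.0083333, so the payment is 15,000 × 0.0083333 / (1 − 1.0083333^−60) = $318.71.
Over 34 months: Plan A costs 34 × $277.94 = $9,449.96; Plan B costs 34 × $318.71 + $250.00 = $11,086.14.
Plan A is cheaper by $11,086.14 − $9,449.96 = $1,636.18.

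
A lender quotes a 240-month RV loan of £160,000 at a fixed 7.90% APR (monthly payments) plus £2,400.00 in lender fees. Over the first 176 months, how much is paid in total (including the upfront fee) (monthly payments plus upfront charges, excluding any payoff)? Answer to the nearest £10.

£236,190

Monthly rate = 7.9%/12 = 0.0065833; payment = 160,000 × 0.0065833 / (1 − (1+0.0065833)^−240) = £1,328.36.
Total outlay = 176 × £1,328.36 + £2,400.00 = £236,191.36.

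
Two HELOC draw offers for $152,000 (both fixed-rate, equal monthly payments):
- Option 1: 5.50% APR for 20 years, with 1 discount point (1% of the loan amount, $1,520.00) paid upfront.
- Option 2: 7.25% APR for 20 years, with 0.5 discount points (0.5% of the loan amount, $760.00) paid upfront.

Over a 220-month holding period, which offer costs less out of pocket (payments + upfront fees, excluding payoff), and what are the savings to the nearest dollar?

Option 1 by $33,512

Option 1: at 5.50% the monthly rate is 0.0045833, so the payment is 152,000 × 0.0045833 / (1 − 1.0045833^−240) = $1,045.59.
Option 2: at 7.25% the monthly rate is 0.0060417, so the payment is 152,000 × 0.0060417 / (1 − 1.0060417^−240) = $1,201.37.
Over 220 months: Option 1 costs 220 × $1,045.59 + $1,520.00 = $231,549.80; Option 2 costs 220 × $1,201.37 + $760.00 = $265,061.40.
Option 1 is cheaper by $265,061.40 − $231,549.80 = $33,511.60.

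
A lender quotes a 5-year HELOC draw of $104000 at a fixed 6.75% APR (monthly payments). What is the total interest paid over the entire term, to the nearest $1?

At 6.75% the monthly rate is 0.0056250, so the payment is 104,000 × 0.0056250 / (1 − 1.0056250^−60) = $2,047.08.
Total paid = 60 × $2,047.08 = $122,824.80; interest = $122,824.80 − $104,000 = $18,824.80.

$18,825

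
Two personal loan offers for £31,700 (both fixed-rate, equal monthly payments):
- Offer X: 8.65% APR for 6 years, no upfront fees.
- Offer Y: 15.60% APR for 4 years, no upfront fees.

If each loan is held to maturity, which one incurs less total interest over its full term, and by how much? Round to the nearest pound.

Offer X: at 8.65% the monthly rate is 0.0072083, so the payment is 31,700 × 0.0072083 / (1 − 1.0072083^−72) = £565.92.
Total interest on Offer X = 72 × £565.92 − £31,700 = £9,046.24.
Offer Y: at 15.60% the monthly rate is 0.0130000, so the payment is 31,700 × 0.0130000 / (1 − 1.0130000^−48) = £891.91.
Total interest on Offer Y = 48 × £891.91 − £31,700 = £11,111.68.
Offer X is lower by £2,065.44.

Offer X by £2,065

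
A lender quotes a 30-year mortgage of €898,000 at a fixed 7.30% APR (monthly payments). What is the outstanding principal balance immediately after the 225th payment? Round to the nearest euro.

With monthly rate i = 7.3%/12 = 0.0060833, the balance after k of n payments is P · [(1+i)^n − (1+i)^k] / [(1+i)^n − 1].
(1+0.0060833)^360 = 8.87612992 and (1+0.0060833)^225 = 3.91417088, so the balance is 898,000 × (8.87612992 − 3.91417088) / (8.87612992 − 1) = €565,739.68.

€565,740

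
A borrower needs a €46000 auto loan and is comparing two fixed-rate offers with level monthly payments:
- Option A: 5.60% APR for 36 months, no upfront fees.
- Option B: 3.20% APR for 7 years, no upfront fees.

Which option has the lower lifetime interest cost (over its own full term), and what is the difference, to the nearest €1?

Option A by €1,326

Option A: at 5.60% the monthly rate is 0.0046667, so the payment is 46,000 × 0.0046667 / (1 − 1.0046667^−36) = €1,391.09.
Total interest on Option A = 36 × €1,391.09 − €46,000 = €4,079.24.
Option B: at 3.20% the monthly rate is 0.0026667, so the payment is 46,000 × 0.0026667 / (1 − 1.0026667^−84) = €611.97.
Total interest on Option B = 84 × €611.97 − €46,000 = €5,405.48.
Option A is lower by €1,326.24.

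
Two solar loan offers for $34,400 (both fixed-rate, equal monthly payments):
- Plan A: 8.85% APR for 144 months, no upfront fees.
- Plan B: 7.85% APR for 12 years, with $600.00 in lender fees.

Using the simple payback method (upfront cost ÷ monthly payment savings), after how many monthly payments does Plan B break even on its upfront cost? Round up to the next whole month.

Plan A: monthly rate = 8.85%/12 = 0.0073750; payment = 34,400 × 0.0073750 / (1 − (1+0.0073750)^−144) = $388.58.
Plan B: at 7.85% the monthly rate is 0.0065417, so the payment is 34,400 × 0.0065417 / (1 − 1.0065417^−144) = $369.54.
Monthly savings = $388.58 − $369.54 = $19.04.
Break-even = $600.00 / $19.04 = 31.51 → 32 months.

32 months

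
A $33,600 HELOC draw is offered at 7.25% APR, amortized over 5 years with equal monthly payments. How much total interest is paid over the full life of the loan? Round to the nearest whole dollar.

$6,557

At 7.25% the monthly rate is 0.0060417, so the payment is 33,600 × 0.0060417 / (1 − 1.0060417^−60) = $669.29.
Total paid = 60 × $669.29 = $40,157.40; interest = $40,157.40 − $33,600 = $6,557.40.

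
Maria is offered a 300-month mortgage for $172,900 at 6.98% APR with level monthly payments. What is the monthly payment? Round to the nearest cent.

At 6.98% the monthly rate is 0.0058167, so the payment is 172,900 × 0.0058167 / (1 − 1.0058167^−300) = $1,219.82.

$1,219.82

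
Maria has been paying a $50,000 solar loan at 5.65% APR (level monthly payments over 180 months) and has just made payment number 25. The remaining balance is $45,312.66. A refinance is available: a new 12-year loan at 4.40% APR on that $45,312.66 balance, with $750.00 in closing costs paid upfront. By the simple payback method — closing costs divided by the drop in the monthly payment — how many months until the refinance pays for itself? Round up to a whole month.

108 months

Current payment = 50,000 × 5.65%/12 / (1 − (1+0.0047083)^−180) = $412.53.
Refinanced payment = 45,312.66 × 0.0036667 / (1 − (1+0.0036667)^−144) = $405.58.
Monthly savings = $412.53 − $405.58 = $6.95.
Break-even = $750.00 / $6.95 = 107.91 → 108 months.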